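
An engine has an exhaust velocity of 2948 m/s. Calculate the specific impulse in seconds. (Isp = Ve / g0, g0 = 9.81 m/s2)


Isp = Ve / g0 = 2948 / 9.81 = 300.5 s

300.5 s


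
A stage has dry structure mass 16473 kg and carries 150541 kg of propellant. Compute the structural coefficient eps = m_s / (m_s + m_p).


eps = 16473 / (16473 + 150541) = 0.0986

0.0986


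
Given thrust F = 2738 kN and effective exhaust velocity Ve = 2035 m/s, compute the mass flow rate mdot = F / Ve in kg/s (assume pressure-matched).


mdot = F / Ve = 2738000 / 2035 = 1345.5 kg/s

1345.5 kg/s


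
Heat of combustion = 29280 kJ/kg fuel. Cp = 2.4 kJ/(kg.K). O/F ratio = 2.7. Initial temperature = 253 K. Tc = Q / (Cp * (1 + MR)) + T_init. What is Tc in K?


Tc = 29280 / (2.4 * (1 + 2.7)) + 253 = 3550 K

3550 K


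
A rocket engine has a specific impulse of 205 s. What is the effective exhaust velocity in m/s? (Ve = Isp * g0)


Ve = Isp * g0 = 205 * 9.81 = 2011.1 m/s

2011.1 m/s


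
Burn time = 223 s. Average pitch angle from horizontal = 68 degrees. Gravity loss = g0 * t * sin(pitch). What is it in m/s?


GL = 9.81 * 223 * sin(68 deg) = 2028 m/s

2028 m/s


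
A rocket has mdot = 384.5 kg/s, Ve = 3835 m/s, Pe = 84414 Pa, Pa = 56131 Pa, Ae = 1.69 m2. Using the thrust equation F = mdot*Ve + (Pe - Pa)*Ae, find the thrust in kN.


F = 384.5 * 3835 + (84414 - 56131) * 1.69 = 1.5224e+06 N = 1522.4 kN

1522.4 kN


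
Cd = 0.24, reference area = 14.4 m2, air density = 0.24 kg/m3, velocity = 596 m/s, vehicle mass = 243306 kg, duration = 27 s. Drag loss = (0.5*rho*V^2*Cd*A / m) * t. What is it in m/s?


D = 0.5 * 0.24 * 596^2 * 0.24 * 14.4 = 147315.18 N
a = 147315.18 / 243306 = 0.6055 m/s2
dV = 0.6055 * 27 = 16.3 m/s

16.3 m/s


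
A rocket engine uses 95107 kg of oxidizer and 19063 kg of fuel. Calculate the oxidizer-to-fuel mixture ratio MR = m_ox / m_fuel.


MR = 95107 / 19063 = 4.99

4.99


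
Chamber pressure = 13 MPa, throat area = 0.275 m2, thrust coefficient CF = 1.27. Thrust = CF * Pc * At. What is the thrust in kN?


F = 1.27 * 13e6 * 0.275 = 4.5403e+06 N = 4540.3 kN

4540.3 kN


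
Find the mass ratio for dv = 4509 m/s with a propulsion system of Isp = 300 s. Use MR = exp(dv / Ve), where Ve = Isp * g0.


Ve = 300 * 9.81 = 2943.0 m/s
MR = exp(4509 / 2943.0) = 4.628

4.628


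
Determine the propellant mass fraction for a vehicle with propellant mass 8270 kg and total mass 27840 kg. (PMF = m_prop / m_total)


PMF = 8270 / 27840 = 0.297

0.297


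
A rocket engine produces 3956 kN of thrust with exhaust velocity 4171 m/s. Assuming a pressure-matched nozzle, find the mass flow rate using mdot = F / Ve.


mdot = F / Ve = 3956000 / 4171 = 948.5 kg/s

948.5 kg/s


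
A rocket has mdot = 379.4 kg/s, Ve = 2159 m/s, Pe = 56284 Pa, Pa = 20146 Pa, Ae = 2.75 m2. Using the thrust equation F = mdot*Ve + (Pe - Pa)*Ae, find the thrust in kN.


F = 379.4 * 2159 + (56284 - 20146) * 2.75 = 918504.0 N = 918.5 kN

918.5 kN


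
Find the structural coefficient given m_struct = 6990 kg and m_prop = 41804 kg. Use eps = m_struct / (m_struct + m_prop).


eps = 6990 / (6990 + 41804) = 0.1433

0.1433


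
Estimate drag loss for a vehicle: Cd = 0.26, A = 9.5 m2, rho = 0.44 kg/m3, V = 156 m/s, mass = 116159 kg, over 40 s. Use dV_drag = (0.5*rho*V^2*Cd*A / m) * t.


D = 0.5 * 0.44 * 156^2 * 0.26 * 9.5 = 13224.18 N
a = 13224.18 / 116159 = 0.1138 m/s2
dV = 0.1138 * 40 = 4.6 m/s

4.6 m/s


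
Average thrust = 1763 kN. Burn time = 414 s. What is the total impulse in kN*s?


It = 1763 * 414 = 729882 kN*s

729882 kN*s


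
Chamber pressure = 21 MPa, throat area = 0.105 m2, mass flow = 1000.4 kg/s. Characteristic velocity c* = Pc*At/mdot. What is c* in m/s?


c* = 21e6 * 0.105 / 1000.4 = 2204 m/s

2204 m/s


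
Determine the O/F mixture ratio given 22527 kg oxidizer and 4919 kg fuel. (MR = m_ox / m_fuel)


MR = 22527 / 4919 = 4.58

4.58


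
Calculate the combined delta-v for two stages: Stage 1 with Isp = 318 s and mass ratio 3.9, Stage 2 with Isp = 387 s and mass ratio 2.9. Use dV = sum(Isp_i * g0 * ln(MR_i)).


dV1 = 318 * 9.81 * ln(3.9) = 4245.7 m/s
dV2 = 387 * 9.81 * ln(2.9) = 4042.1 m/s
Total dV = 4245.7 + 4042.1 = 8287.8 m/s ~ 8288 m/s

8288 m/s


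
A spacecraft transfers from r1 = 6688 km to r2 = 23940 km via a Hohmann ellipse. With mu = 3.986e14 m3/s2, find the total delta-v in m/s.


V1 = sqrt(mu/r1) = 7720.06 m/s
dV1 = V1*(sqrt(2*r2/(r1+r2)) - 1) = 1932.41 m/s
V2 = sqrt(mu/r2) = 4080.44 m/s
dV2 = V2*(1 - sqrt(2*r1/(r1+r2))) = 1383.87 m/s
Total dV = 3316 m/s

3316 m/s


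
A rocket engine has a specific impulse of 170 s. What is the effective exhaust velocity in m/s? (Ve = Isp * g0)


Ve = Isp * g0 = 170 * 9.81 = 1667.7 m/s

1667.7 m/s


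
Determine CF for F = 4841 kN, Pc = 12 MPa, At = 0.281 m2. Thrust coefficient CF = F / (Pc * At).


CF = 4841000 / (12e6 * 0.281) = 1.44

1.44


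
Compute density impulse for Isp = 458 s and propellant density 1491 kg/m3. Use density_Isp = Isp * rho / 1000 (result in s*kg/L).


rho*Isp = 458 * 1491 / 1000 = 683 s*kg/L

683 s*kg/L


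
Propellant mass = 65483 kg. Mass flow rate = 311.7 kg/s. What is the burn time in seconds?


tb = 65483 / 311.7 = 210.1 s

210.1 s


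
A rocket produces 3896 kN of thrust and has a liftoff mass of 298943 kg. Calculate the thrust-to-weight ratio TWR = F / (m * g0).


TWR = 3896000 / (298943 * 9.81) = 1.33

1.33


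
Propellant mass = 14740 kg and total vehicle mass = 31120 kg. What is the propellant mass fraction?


PMF = 14740 / 31120 = 0.474

0.474


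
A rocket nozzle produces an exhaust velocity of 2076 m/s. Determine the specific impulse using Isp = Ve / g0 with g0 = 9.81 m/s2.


Isp = Ve / g0 = 2076 / 9.81 = 211.6 s

211.6 s


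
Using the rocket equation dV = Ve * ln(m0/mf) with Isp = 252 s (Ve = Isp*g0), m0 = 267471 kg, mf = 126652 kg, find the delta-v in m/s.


Ve = 252 * 9.81 = 2472.12 m/s
dV = 2472.12 * ln(267471/126652) = 1848 m/s

1848 m/s


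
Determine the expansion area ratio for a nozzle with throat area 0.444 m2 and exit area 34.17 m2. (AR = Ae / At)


AR = 34.17 / 0.444 = 77.0

77.0


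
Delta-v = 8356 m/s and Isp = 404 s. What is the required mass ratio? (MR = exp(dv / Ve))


Ve = 404 * 9.81 = 3963.24 m/s
MR = exp(8356 / 3963.24) = 8.235

8.235


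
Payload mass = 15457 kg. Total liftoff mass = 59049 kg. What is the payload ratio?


PR = 15457 / 59049 = 0.2618

0.2618


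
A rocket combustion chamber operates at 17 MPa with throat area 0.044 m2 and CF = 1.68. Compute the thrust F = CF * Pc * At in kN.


F = 1.68 * 17e6 * 0.044 = 1.2566e+06 N = 1256.6 kN

1256.6 kN


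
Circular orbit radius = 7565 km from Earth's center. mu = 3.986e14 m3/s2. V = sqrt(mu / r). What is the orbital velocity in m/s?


V = sqrt(3.986e14 / 7565000) = 7259 m/s

7259 m/s


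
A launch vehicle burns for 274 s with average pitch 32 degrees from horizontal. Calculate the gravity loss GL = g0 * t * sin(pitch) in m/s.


GL = 9.81 * 274 * sin(32 deg) = 1424 m/s

1424 m/s


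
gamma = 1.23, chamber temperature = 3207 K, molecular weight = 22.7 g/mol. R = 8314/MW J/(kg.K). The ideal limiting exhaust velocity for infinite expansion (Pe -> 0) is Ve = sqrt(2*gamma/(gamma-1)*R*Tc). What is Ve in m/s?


R = 8314 / 22.7 = 366.26 J/(kg.K)
Ve = sqrt(2 * 1.23 / (1.23 - 1) * 366.26 * 3207) = 3544 m/s

3544 m/s


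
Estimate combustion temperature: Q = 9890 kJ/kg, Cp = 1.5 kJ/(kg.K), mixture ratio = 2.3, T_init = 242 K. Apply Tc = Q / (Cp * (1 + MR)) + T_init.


Tc = 9890 / (1.5 * (1 + 2.3)) + 242 = 2240 K

2240 K


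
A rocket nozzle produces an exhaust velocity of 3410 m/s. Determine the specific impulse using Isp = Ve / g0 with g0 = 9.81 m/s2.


Isp = Ve / g0 = 3410 / 9.81 = 347.6 s

347.6 s


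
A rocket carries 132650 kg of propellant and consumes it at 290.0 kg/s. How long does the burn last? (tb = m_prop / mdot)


tb = 132650 / 290.0 = 457.4 s

457.4 s


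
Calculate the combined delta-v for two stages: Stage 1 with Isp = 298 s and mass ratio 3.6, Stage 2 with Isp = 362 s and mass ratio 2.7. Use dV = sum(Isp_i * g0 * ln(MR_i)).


dV1 = 298 * 9.81 * ln(3.6) = 3744.7 m/s
dV2 = 362 * 9.81 * ln(2.7) = 3527.3 m/s
Total dV = 3744.7 + 3527.3 = 7272.0 m/s ~ 7272 m/s

7272 m/s


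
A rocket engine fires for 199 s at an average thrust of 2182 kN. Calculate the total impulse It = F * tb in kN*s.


It = 2182 * 199 = 434218 kN*s

434218 kN*s


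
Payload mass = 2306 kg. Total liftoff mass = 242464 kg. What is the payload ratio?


PR = 2306 / 242464 = 0.0095

0.0095


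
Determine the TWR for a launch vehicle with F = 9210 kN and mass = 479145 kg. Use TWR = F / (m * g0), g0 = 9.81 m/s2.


TWR = 9210000 / (479145 * 9.81) = 1.96

1.96


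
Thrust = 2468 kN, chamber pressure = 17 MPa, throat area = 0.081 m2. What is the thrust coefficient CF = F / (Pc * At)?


CF = 2468000 / (17e6 * 0.081) = 1.79

1.79


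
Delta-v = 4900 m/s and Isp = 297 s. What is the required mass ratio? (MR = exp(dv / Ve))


Ve = 297 * 9.81 = 2913.57 m/s
MR = exp(4900 / 2913.57) = 5.375

5.375


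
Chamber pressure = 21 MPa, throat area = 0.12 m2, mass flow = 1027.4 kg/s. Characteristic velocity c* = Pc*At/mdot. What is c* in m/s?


c* = 21e6 * 0.12 / 1027.4 = 2453 m/s

2453 m/s


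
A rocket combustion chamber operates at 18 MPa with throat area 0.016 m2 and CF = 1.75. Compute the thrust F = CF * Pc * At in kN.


F = 1.75 * 18e6 * 0.016 = 504000.0 N = 504.0 kN

504.0 kN


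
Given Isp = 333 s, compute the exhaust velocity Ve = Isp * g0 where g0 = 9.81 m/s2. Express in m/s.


Ve = Isp * g0 = 333 * 9.81 = 3266.7 m/s

3266.7 m/s


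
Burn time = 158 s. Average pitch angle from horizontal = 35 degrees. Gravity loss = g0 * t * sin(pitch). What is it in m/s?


GL = 9.81 * 158 * sin(35 deg) = 889 m/s

889 m/s


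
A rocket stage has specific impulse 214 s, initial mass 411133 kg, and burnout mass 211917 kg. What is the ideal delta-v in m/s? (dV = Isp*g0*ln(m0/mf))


Ve = 214 * 9.81 = 2099.34 m/s
dV = 2099.34 * ln(411133/211917) = 1391 m/s

1391 m/s


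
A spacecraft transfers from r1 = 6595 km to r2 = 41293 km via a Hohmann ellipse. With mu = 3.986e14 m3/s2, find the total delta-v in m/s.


V1 = sqrt(mu/r1) = 7774.3 m/s
dV1 = V1*(sqrt(2*r2/(r1+r2)) - 1) = 2435.12 m/s
V2 = sqrt(mu/r2) = 3106.92 m/s
dV2 = V2*(1 - sqrt(2*r1/(r1+r2))) = 1476.35 m/s
Total dV = 3911 m/s

3911 m/s


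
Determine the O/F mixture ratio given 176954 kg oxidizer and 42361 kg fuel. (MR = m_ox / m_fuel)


MR = 176954 / 42361 = 4.18

4.18


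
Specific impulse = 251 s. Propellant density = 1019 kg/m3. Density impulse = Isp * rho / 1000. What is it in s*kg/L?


rho*Isp = 251 * 1019 / 1000 = 256 s*kg/L

256 s*kg/L


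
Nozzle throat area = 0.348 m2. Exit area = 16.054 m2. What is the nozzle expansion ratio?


AR = 16.054 / 0.348 = 46.1

46.1


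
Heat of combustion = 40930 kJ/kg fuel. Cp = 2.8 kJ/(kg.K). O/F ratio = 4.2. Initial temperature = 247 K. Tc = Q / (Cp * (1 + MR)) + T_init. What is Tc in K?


Tc = 40930 / (2.8 * (1 + 4.2)) + 247 = 3058 K

3058 K


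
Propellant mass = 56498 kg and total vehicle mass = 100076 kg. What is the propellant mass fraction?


PMF = 56498 / 100076 = 0.565

0.565


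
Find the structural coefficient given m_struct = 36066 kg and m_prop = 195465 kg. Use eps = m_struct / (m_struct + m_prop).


eps = 36066 / (36066 + 195465) = 0.1558

0.1558


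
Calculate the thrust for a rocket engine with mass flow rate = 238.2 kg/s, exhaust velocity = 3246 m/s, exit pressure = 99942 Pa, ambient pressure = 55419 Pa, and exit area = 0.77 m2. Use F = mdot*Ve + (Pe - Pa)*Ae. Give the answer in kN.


F = 238.2 * 3246 + (99942 - 55419) * 0.77 = 807480.0 N = 807.5 kN

807.5 kN


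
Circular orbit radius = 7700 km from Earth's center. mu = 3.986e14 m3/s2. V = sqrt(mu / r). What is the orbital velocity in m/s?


V = sqrt(3.986e14 / 7700000) = 7195 m/s

7195 m/s


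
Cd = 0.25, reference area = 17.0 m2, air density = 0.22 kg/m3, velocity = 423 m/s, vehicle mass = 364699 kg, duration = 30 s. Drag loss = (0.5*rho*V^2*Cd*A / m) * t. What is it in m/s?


D = 0.5 * 0.22 * 423^2 * 0.25 * 17.0 = 83649.31 N
a = 83649.31 / 364699 = 0.2294 m/s2
dV = 0.2294 * 30 = 6.9 m/s

6.9 m/s


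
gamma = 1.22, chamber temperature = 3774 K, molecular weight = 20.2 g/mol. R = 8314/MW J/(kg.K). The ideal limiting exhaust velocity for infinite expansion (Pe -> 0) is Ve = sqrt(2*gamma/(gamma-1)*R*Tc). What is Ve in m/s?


R = 8314 / 20.2 = 411.58 J/(kg.K)
Ve = sqrt(2 * 1.22 / (1.22 - 1) * 411.58 * 3774) = 4151 m/s

4151 m/s


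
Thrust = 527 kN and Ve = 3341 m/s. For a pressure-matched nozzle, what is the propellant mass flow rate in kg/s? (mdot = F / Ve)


mdot = F / Ve = 527000 / 3341 = 157.7 kg/s

157.7 kg/s


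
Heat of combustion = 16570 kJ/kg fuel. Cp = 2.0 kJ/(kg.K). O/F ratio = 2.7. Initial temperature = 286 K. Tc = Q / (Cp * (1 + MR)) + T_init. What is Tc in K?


Tc = 16570 / (2.0 * (1 + 2.7)) + 286 = 2525 K

2525 K


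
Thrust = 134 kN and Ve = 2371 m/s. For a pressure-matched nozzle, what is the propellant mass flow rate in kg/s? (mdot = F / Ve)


mdot = F / Ve = 134000 / 2371 = 56.5 kg/s

56.5 kg/s


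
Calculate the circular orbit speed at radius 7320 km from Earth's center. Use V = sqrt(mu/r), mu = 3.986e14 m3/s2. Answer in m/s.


V = sqrt(3.986e14 / 7320000) = 7379 m/s

7379 m/s


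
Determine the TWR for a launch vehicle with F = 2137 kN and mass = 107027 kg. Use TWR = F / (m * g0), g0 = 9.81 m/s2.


TWR = 2137000 / (107027 * 9.81) = 2.04

2.04


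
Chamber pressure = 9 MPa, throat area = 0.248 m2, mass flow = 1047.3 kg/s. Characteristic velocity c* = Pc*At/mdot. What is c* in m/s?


c* = 9e6 * 0.248 / 1047.3 = 2131 m/s

2131 m/s


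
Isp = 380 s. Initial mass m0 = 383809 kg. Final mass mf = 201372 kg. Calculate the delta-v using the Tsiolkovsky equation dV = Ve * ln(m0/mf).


Ve = 380 * 9.81 = 3727.8 m/s
dV = 3727.8 * ln(383809/201372) = 2404 m/s

2404 m/s


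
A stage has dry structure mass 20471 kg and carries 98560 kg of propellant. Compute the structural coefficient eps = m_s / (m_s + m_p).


eps = 20471 / (20471 + 98560) = 0.172

0.172


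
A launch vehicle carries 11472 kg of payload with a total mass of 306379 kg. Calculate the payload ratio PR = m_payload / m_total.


PR = 11472 / 306379 = 0.0374

0.0374


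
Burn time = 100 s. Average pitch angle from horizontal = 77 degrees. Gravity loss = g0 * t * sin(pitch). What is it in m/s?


GL = 9.81 * 100 * sin(77 deg) = 956 m/s

956 m/s


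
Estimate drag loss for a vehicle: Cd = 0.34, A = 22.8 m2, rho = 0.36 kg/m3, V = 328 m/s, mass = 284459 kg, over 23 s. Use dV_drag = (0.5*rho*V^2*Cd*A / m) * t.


D = 0.5 * 0.36 * 328^2 * 0.34 * 22.8 = 150118.41 N
a = 150118.41 / 284459 = 0.5277 m/s2
dV = 0.5277 * 23 = 12.1 m/s

12.1 m/s


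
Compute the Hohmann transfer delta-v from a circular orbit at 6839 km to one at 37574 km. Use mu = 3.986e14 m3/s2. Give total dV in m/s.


V1 = sqrt(mu/r1) = 7634.35 m/s
dV1 = V1*(sqrt(2*r2/(r1+r2)) - 1) = 2296.26 m/s
V2 = sqrt(mu/r2) = 3257.05 m/s
dV2 = V2*(1 - sqrt(2*r1/(r1+r2))) = 1449.54 m/s
Total dV = 3746 m/s

3746 m/s


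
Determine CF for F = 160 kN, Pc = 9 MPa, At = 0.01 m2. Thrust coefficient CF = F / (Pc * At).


CF = 160000 / (9e6 * 0.01) = 1.78

1.78


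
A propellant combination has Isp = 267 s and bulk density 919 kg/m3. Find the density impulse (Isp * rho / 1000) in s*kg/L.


rho*Isp = 267 * 919 / 1000 = 245 s*kg/L

245 s*kg/L


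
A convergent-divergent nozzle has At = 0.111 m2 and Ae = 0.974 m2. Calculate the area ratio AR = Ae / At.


AR = 0.974 / 0.111 = 8.8

8.8


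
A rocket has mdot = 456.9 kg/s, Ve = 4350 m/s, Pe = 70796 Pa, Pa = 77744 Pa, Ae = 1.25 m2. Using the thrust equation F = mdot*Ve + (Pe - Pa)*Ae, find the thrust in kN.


F = 456.9 * 4350 + (70796 - 77744) * 1.25 = 1.9788e+06 N = 1978.8 kN

1978.8 kN


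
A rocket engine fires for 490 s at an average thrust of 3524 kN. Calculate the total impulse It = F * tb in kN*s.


It = 3524 * 490 = 1726760 kN*s

1726760 kN*s


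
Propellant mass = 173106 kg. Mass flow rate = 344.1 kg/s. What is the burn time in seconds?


tb = 173106 / 344.1 = 503.1 s

503.1 s


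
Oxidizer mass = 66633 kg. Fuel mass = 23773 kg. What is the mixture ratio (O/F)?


MR = 66633 / 23773 = 2.8

2.8


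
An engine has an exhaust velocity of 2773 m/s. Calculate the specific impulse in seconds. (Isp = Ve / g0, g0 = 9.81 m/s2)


Isp = Ve / g0 = 2773 / 9.81 = 282.7 s

282.7 s


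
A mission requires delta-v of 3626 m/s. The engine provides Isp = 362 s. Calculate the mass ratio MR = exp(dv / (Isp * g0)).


Ve = 362 * 9.81 = 3551.22 m/s
MR = exp(3626 / 3551.22) = 2.776

2.776


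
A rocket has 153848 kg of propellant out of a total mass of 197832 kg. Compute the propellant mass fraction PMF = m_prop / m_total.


PMF = 153848 / 197832 = 0.778

0.778


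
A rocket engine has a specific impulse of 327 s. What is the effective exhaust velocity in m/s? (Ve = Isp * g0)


Ve = Isp * g0 = 327 * 9.81 = 3207.9 m/s

3207.9 m/s


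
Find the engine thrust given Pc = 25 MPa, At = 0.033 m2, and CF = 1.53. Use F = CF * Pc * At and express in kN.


F = 1.53 * 25e6 * 0.033 = 1.2622e+06 N = 1262.2 kN

1262.2 kN


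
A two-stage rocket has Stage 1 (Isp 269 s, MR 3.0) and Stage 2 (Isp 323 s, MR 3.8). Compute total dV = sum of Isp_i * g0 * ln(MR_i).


dV1 = 269 * 9.81 * ln(3.0) = 2899.1 m/s
dV2 = 323 * 9.81 * ln(3.8) = 4230.1 m/s
Total dV = 2899.1 + 4230.1 = 7129.2 m/s ~ 7129 m/s

7129 m/s


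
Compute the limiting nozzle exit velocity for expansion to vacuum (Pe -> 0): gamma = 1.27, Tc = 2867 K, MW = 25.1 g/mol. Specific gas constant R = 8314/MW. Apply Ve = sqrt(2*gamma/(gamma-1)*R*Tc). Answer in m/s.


R = 8314 / 25.1 = 331.24 J/(kg.K)
Ve = sqrt(2 * 1.27 / (1.27 - 1) * 331.24 * 2867) = 2989 m/s

2989 m/s


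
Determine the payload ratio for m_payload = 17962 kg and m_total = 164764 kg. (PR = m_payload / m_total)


PR = 17962 / 164764 = 0.109

0.109


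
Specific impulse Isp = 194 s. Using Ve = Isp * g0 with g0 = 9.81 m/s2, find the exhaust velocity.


Ve = Isp * g0 = 194 * 9.81 = 1903.1 m/s

1903.1 m/s


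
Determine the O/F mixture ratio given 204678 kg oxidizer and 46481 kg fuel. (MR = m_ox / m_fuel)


MR = 204678 / 46481 = 4.4

4.4


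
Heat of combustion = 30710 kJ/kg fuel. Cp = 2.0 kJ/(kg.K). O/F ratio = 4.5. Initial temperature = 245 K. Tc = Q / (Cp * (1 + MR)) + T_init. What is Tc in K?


Tc = 30710 / (2.0 * (1 + 4.5)) + 245 = 3037 K

3037 K


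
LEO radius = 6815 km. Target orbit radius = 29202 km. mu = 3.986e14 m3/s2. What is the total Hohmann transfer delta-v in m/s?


V1 = sqrt(mu/r1) = 7647.79 m/s
dV1 = V1*(sqrt(2*r2/(r1+r2)) - 1) = 2090.96 m/s
V2 = sqrt(mu/r2) = 3694.56 m/s
dV2 = V2*(1 - sqrt(2*r1/(r1+r2))) = 1421.78 m/s
Total dV = 3513 m/s

3513 m/s


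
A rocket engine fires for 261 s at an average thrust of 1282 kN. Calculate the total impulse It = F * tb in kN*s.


It = 1282 * 261 = 334602 kN*s

334602 kN*s


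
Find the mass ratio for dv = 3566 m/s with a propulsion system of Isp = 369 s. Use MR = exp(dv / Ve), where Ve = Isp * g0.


Ve = 369 * 9.81 = 3619.89 m/s
MR = exp(3566 / 3619.89) = 2.678

2.678


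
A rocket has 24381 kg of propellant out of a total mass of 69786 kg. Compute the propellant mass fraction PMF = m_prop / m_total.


PMF = 24381 / 69786 = 0.349

0.349


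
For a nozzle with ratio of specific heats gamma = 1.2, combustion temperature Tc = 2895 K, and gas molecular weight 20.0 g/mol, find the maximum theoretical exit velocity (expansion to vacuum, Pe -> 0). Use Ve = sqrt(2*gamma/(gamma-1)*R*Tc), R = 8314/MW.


R = 8314 / 20.0 = 415.7 J/(kg.K)
Ve = sqrt(2 * 1.2 / (1.2 - 1) * 415.7 * 2895) = 3800 m/s

3800 m/s


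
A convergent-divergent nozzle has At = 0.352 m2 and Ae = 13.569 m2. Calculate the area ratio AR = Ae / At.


AR = 13.569 / 0.352 = 38.5

38.5


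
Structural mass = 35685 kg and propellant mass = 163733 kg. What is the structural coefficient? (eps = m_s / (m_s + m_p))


eps = 35685 / (35685 + 163733) = 0.1789

0.1789


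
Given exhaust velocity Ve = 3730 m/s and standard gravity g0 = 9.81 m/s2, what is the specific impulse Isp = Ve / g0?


Isp = Ve / g0 = 3730 / 9.81 = 380.2 s

380.2 s


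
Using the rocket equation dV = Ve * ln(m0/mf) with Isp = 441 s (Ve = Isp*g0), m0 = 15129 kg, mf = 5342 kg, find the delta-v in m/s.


Ve = 441 * 9.81 = 4326.21 m/s
dV = 4326.21 * ln(15129/5342) = 4504 m/s

4504 m/s


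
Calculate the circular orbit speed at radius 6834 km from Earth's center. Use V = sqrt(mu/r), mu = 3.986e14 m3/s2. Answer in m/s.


V = sqrt(3.986e14 / 6834000) = 7637 m/s

7637 m/s


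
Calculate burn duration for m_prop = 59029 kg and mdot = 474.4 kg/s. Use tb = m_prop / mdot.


tb = 59029 / 474.4 = 124.4 s

124.4 s


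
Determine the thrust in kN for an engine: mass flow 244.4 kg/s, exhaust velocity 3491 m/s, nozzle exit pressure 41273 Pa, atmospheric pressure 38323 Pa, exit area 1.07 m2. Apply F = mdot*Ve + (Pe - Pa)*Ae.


F = 244.4 * 3491 + (41273 - 38323) * 1.07 = 856357.0 N = 856.4 kN

856.4 kN


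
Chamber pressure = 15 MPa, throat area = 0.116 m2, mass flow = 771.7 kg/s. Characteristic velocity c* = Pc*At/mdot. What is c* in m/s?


c* = 15e6 * 0.116 / 771.7 = 2255 m/s

2255 m/s


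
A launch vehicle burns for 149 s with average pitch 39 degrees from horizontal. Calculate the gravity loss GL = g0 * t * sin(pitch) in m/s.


GL = 9.81 * 149 * sin(39 deg) = 920 m/s

920 m/s


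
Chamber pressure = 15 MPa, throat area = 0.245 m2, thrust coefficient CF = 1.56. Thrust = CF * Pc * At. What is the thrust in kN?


F = 1.56 * 15e6 * 0.245 = 5.7330e+06 N = 5733.0 kN

5733.0 kN


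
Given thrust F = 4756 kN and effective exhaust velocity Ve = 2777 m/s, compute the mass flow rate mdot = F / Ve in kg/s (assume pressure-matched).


mdot = F / Ve = 4756000 / 2777 = 1712.6 kg/s

1712.6 kg/s


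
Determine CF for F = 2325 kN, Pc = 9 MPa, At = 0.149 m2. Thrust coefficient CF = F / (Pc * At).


CF = 2325000 / (9e6 * 0.149) = 1.73

1.73


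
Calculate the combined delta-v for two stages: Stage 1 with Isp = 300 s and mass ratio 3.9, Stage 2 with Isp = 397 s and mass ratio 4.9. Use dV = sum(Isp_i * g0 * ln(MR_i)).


dV1 = 300 * 9.81 * ln(3.9) = 4005.4 m/s
dV2 = 397 * 9.81 * ln(4.9) = 6189.4 m/s
Total dV = 4005.4 + 6189.4 = 10194.8 m/s ~ 10195 m/s

10195 m/s


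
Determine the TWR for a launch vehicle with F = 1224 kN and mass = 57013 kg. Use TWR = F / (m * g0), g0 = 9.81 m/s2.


TWR = 1224000 / (57013 * 9.81) = 2.19

2.19


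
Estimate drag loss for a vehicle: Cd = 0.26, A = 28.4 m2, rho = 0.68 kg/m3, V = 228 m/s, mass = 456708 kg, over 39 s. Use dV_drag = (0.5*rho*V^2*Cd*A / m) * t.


D = 0.5 * 0.68 * 228^2 * 0.26 * 28.4 = 130508.95 N
a = 130508.95 / 456708 = 0.2858 m/s2
dV = 0.2858 * 39 = 11.1 m/s

11.1 m/s


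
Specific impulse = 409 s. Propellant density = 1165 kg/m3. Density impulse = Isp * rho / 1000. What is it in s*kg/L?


rho*Isp = 409 * 1165 / 1000 = 476 s*kg/L

476 s*kg/L


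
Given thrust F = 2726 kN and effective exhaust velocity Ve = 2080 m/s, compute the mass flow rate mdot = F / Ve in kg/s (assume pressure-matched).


mdot = F / Ve = 2726000 / 2080 = 1310.6 kg/s

1310.6 kg/s


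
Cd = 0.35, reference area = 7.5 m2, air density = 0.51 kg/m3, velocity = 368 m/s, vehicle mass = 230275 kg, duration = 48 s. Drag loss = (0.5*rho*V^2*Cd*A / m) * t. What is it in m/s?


D = 0.5 * 0.51 * 368^2 * 0.35 * 7.5 = 90649.44 N
a = 90649.44 / 230275 = 0.3937 m/s2
dV = 0.3937 * 48 = 18.9 m/s

18.9 m/s


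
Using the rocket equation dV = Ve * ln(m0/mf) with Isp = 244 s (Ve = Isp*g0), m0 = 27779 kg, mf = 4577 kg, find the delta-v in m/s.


Ve = 244 * 9.81 = 2393.64 m/s
dV = 2393.64 * ln(27779/4577) = 4316 m/s

4316 m/s


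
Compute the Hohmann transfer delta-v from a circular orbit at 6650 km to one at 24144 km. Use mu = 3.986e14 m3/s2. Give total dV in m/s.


V1 = sqrt(mu/r1) = 7742.08 m/s
dV1 = V1*(sqrt(2*r2/(r1+r2)) - 1) = 1952.84 m/s
V2 = sqrt(mu/r2) = 4063.16 m/s
dV2 = V2*(1 - sqrt(2*r1/(r1+r2))) = 1392.88 m/s
Total dV = 3346 m/s

3346 m/s


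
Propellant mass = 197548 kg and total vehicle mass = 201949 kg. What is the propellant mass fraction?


PMF = 197548 / 201949 = 0.978

0.978


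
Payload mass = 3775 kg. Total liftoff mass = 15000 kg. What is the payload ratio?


PR = 3775 / 15000 = 0.2517

0.2517


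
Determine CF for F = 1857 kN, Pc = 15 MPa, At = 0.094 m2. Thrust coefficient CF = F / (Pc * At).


CF = 1857000 / (15e6 * 0.094) = 1.32

1.32


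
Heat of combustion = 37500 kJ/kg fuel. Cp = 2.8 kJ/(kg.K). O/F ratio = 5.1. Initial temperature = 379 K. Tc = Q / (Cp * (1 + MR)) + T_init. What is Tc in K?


Tc = 37500 / (2.8 * (1 + 5.1)) + 379 = 2575 K

2575 K


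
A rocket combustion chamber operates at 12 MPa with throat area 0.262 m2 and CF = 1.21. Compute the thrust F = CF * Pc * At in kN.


F = 1.21 * 12e6 * 0.262 = 3.8042e+06 N = 3804.2 kN

3804.2 kN


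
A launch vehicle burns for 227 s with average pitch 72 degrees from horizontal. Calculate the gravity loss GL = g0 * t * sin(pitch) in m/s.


GL = 9.81 * 227 * sin(72 deg) = 2118 m/s

2118 m/s


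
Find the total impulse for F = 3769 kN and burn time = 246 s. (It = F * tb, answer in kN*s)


It = 3769 * 246 = 927174 kN*s

927174 kN*s


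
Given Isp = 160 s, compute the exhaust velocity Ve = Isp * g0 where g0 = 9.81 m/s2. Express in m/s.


Ve = Isp * g0 = 160 * 9.81 = 1569.6 m/s

1569.6 m/s


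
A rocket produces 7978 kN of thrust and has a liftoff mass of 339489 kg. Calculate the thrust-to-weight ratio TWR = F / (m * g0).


TWR = 7978000 / (339489 * 9.81) = 2.4

2.4


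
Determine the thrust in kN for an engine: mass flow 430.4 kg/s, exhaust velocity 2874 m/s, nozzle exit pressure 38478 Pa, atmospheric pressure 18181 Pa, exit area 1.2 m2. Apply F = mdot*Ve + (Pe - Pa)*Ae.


F = 430.4 * 2874 + (38478 - 18181) * 1.2 = 1.2613e+06 N = 1261.3 kN

1261.3 kN


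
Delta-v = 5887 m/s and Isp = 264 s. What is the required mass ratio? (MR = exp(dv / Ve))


Ve = 264 * 9.81 = 2589.84 m/s
MR = exp(5887 / 2589.84) = 9.71

9.71


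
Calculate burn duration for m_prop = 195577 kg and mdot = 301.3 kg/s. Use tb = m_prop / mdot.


tb = 195577 / 301.3 = 649.1 s

649.1 s


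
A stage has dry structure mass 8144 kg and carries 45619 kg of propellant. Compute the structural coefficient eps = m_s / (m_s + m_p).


eps = 8144 / (8144 + 45619) = 0.1515

0.1515


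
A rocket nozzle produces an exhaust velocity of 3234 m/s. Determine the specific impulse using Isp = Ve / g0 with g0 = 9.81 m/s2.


Isp = Ve / g0 = 3234 / 9.81 = 329.7 s

329.7 s


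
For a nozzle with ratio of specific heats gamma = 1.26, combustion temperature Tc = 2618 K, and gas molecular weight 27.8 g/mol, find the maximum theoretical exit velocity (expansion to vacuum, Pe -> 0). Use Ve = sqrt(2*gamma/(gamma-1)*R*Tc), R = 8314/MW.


R = 8314 / 27.8 = 299.06 J/(kg.K)
Ve = sqrt(2 * 1.26 / (1.26 - 1) * 299.06 * 2618) = 2755 m/s

2755 m/s


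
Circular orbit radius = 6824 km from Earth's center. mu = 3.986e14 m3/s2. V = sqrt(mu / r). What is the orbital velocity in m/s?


V = sqrt(3.986e14 / 6824000) = 7643 m/s

7643 m/s


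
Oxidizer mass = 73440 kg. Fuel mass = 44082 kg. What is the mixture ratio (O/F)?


MR = 73440 / 44082 = 1.67

1.67


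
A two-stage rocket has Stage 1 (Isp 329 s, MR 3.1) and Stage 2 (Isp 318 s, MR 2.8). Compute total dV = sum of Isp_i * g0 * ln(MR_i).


dV1 = 329 * 9.81 * ln(3.1) = 3651.6 m/s
dV2 = 318 * 9.81 * ln(2.8) = 3212.0 m/s
Total dV = 3651.6 + 3212.0 = 6863.6 m/s ~ 6864 m/s

6864 m/s


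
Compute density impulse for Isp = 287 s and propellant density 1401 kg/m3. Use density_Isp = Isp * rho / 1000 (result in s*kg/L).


rho*Isp = 287 * 1401 / 1000 = 402 s*kg/L

402 s*kg/L


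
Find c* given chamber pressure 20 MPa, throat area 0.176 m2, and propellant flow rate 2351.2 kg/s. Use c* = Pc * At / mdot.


c* = 20e6 * 0.176 / 2351.2 = 1497 m/s

1497 m/s


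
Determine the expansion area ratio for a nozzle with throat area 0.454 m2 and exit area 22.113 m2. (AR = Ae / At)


AR = 22.113 / 0.454 = 48.7

48.7


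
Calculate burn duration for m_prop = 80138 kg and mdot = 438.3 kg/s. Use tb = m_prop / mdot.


tb = 80138 / 438.3 = 182.8 s

182.8 s


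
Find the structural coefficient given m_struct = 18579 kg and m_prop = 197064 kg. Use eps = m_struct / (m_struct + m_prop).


eps = 18579 / (18579 + 197064) = 0.0862

0.0862


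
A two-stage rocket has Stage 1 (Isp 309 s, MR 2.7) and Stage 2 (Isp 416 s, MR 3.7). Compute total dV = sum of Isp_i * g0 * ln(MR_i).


dV1 = 309 * 9.81 * ln(2.7) = 3010.8 m/s
dV2 = 416 * 9.81 * ln(3.7) = 5339.3 m/s
Total dV = 3010.8 + 5339.3 = 8350.1 m/s ~ 8350 m/s

8350 m/s


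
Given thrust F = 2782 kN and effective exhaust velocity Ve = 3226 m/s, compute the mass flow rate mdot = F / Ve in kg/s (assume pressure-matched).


mdot = F / Ve = 2782000 / 3226 = 862.4 kg/s

862.4 kg/s


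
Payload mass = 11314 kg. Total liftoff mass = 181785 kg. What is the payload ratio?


PR = 11314 / 181785 = 0.0622

0.0622


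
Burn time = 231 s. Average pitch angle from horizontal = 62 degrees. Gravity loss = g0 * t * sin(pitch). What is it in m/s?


GL = 9.81 * 231 * sin(62 deg) = 2001 m/s

2001 m/s


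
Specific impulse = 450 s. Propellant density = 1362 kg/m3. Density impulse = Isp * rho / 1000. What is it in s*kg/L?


rho*Isp = 450 * 1362 / 1000 = 613 s*kg/L

613 s*kg/L


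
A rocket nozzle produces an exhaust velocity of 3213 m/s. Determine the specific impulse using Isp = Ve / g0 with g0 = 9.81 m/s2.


Isp = Ve / g0 = 3213 / 9.81 = 327.5 s

327.5 s


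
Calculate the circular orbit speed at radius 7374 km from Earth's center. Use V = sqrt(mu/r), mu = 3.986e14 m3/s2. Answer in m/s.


V = sqrt(3.986e14 / 7374000) = 7352 m/s

7352 m/s


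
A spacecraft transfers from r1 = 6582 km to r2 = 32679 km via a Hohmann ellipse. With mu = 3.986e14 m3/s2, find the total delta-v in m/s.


V1 = sqrt(mu/r1) = 7781.97 m/s
dV1 = V1*(sqrt(2*r2/(r1+r2)) - 1) = 2258.6 m/s
V2 = sqrt(mu/r2) = 3492.48 m/s
dV2 = V2*(1 - sqrt(2*r1/(r1+r2))) = 1470.17 m/s
Total dV = 3729 m/s

3729 m/s


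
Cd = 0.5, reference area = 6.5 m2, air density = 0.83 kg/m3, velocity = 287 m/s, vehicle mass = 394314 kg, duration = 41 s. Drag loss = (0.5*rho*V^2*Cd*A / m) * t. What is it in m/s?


D = 0.5 * 0.83 * 287^2 * 0.5 * 6.5 = 111095.19 N
a = 111095.19 / 394314 = 0.2817 m/s2
dV = 0.2817 * 41 = 11.6 m/s

11.6 m/s


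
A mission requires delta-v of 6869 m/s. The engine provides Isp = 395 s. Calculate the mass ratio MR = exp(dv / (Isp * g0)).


Ve = 395 * 9.81 = 3874.95 m/s
MR = exp(6869 / 3874.95) = 5.887

5.887


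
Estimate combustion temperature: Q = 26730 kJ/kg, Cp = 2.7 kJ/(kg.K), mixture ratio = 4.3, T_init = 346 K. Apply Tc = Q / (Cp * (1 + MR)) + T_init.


Tc = 26730 / (2.7 * (1 + 4.3)) + 346 = 2214 K

2214 K


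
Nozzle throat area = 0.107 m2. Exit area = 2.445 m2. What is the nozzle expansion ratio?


AR = 2.445 / 0.107 = 22.9

22.9


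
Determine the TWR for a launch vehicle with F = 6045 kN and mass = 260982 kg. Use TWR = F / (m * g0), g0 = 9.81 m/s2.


TWR = 6045000 / (260982 * 9.81) = 2.36

2.36


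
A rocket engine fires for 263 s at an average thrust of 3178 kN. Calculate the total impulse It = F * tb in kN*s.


It = 3178 * 263 = 835814 kN*s

835814 kN*s


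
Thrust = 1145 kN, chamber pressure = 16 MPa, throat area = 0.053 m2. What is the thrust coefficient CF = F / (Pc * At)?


CF = 1145000 / (16e6 * 0.053) = 1.35

1.35


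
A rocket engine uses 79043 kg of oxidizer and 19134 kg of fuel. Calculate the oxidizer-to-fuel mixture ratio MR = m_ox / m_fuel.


MR = 79043 / 19134 = 4.13

4.13


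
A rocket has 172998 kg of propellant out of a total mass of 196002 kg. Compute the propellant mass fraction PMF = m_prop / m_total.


PMF = 172998 / 196002 = 0.883

0.883


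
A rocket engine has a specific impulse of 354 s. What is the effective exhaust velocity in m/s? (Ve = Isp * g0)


Ve = Isp * g0 = 354 * 9.81 = 3472.7 m/s

3472.7 m/s


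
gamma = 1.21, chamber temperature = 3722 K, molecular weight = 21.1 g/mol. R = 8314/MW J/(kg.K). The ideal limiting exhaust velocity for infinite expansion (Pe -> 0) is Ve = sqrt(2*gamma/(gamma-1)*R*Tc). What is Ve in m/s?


R = 8314 / 21.1 = 394.03 J/(kg.K)
Ve = sqrt(2 * 1.21 / (1.21 - 1) * 394.03 * 3722) = 4111 m/s

4111 m/s


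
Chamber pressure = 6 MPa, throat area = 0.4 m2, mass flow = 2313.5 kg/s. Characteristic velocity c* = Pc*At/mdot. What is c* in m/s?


c* = 6e6 * 0.4 / 2313.5 = 1037 m/s

1037 m/s


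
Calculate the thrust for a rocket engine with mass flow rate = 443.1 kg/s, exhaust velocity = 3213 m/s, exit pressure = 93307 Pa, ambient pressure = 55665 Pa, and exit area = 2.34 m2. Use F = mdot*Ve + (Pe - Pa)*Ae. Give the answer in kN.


F = 443.1 * 3213 + (93307 - 55665) * 2.34 = 1.5118e+06 N = 1511.8 kN

1511.8 kN


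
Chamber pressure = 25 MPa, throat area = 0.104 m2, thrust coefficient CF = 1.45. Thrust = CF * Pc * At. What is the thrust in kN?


F = 1.45 * 25e6 * 0.104 = 3.7700e+06 N = 3770.0 kN

3770.0 kN


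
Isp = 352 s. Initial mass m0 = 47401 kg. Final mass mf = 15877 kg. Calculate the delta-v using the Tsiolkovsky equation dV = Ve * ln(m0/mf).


Ve = 352 * 9.81 = 3453.12 m/s
dV = 3453.12 * ln(47401/15877) = 3777 m/s

3777 m/s


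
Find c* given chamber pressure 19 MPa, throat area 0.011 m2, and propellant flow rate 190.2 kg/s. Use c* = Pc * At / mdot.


c* = 19e6 * 0.011 / 190.2 = 1099 m/s

1099 m/s


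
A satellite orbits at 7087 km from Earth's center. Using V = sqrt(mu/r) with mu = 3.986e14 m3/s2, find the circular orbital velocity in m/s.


V = sqrt(3.986e14 / 7087000) = 7500 m/s

7500 m/s


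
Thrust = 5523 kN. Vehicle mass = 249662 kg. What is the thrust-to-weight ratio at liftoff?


TWR = 5523000 / (249662 * 9.81) = 2.26

2.26


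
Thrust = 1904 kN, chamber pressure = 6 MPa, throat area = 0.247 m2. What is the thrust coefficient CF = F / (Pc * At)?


CF = 1904000 / (6e6 * 0.247) = 1.28

1.28


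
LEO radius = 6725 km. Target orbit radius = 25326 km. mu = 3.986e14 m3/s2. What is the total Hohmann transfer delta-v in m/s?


V1 = sqrt(mu/r1) = 7698.79 m/s
dV1 = V1*(sqrt(2*r2/(r1+r2)) - 1) = 1979.53 m/s
V2 = sqrt(mu/r2) = 3967.21 m/s
dV2 = V2*(1 - sqrt(2*r1/(r1+r2))) = 1397.26 m/s
Total dV = 3377 m/s

3377 m/s


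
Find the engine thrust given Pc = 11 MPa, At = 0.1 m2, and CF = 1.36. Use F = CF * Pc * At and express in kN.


F = 1.36 * 11e6 * 0.1 = 1.4960e+06 N = 1496.0 kN

1496.0 kN


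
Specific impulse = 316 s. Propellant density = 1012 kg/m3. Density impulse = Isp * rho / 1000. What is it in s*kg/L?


rho*Isp = 316 * 1012 / 1000 = 320 s*kg/L

320 s*kg/L


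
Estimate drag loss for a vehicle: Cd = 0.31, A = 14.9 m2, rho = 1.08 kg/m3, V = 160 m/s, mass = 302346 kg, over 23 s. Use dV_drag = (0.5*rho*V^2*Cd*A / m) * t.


D = 0.5 * 1.08 * 160^2 * 0.31 * 14.9 = 63853.06 N
a = 63853.06 / 302346 = 0.2112 m/s2
dV = 0.2112 * 23 = 4.9 m/s

4.9 m/s


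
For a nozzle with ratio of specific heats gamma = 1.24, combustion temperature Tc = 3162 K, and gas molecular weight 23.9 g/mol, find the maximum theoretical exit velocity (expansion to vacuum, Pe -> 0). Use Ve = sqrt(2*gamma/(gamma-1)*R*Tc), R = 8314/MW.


R = 8314 / 23.9 = 347.87 J/(kg.K)
Ve = sqrt(2 * 1.24 / (1.24 - 1) * 347.87 * 3162) = 3371 m/s

3371 m/s


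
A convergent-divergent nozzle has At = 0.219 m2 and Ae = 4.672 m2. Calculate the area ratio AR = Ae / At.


AR = 4.672 / 0.219 = 21.3

21.3


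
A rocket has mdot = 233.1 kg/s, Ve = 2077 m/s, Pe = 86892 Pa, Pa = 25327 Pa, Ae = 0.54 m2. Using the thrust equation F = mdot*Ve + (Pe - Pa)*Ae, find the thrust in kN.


F = 233.1 * 2077 + (86892 - 25327) * 0.54 = 517394.0 N = 517.4 kN

517.4 kN


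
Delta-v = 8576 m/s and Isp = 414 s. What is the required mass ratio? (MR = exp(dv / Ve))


Ve = 414 * 9.81 = 4061.34 m/s
MR = exp(8576 / 4061.34) = 8.262

8.262


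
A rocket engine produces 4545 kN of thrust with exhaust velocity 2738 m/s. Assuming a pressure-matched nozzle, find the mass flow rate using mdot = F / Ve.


mdot = F / Ve = 4545000 / 2738 = 1660.0 kg/s

1660.0 kg/s


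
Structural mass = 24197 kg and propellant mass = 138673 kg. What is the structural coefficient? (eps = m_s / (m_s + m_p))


eps = 24197 / (24197 + 138673) = 0.1486

0.1486


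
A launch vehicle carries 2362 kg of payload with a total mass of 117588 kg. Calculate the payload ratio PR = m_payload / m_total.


PR = 2362 / 117588 = 0.0201

0.0201


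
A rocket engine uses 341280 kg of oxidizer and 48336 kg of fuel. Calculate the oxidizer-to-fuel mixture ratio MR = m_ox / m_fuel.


MR = 341280 / 48336 = 7.06

7.06


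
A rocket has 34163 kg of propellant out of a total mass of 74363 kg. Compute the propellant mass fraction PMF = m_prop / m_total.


PMF = 34163 / 74363 = 0.459

0.459


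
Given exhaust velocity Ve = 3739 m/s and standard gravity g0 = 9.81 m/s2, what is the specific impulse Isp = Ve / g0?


Isp = Ve / g0 = 3739 / 9.81 = 381.1 s

381.1 s


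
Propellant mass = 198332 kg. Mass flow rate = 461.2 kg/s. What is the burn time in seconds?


tb = 198332 / 461.2 = 430.0 s

430.0 s


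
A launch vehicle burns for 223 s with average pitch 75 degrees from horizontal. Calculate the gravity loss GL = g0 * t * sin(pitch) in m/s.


GL = 9.81 * 223 * sin(75 deg) = 2113 m/s

2113 m/s


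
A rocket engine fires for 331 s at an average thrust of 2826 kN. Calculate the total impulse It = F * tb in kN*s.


It = 2826 * 331 = 935406 kN*s

935406 kN*s


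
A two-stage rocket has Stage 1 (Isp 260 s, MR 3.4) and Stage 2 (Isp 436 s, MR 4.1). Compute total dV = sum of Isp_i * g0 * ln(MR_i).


dV1 = 260 * 9.81 * ln(3.4) = 3121.4 m/s
dV2 = 436 * 9.81 * ln(4.1) = 6035.0 m/s
Total dV = 3121.4 + 6035.0 = 9156.4 m/s ~ 9156 m/s

9156 m/s


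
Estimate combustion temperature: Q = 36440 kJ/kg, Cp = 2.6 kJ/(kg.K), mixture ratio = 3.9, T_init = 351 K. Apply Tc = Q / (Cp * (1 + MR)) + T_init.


Tc = 36440 / (2.6 * (1 + 3.9)) + 351 = 3211 K

3211 K


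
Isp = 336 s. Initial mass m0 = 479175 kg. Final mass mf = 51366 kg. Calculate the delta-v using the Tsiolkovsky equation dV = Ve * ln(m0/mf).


Ve = 336 * 9.81 = 3296.16 m/s
dV = 3296.16 * ln(479175/51366) = 7361 m/s

7361 m/s


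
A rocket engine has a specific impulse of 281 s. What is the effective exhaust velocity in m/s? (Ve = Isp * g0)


Ve = Isp * g0 = 281 * 9.81 = 2756.6 m/s

2756.6 m/s


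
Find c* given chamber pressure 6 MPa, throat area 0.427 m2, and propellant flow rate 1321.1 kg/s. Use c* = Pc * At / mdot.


c* = 6e6 * 0.427 / 1321.1 = 1939 m/s

1939 m/s


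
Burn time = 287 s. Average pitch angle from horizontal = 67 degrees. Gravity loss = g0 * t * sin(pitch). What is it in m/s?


GL = 9.81 * 287 * sin(67 deg) = 2592 m/s

2592 m/s


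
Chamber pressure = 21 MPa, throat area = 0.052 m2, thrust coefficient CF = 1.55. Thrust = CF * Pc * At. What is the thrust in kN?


F = 1.55 * 21e6 * 0.052 = 1.6926e+06 N = 1692.6 kN

1692.6 kN


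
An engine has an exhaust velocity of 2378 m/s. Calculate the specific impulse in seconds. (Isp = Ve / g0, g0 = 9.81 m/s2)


Isp = Ve / g0 = 2378 / 9.81 = 242.4 s

242.4 s
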